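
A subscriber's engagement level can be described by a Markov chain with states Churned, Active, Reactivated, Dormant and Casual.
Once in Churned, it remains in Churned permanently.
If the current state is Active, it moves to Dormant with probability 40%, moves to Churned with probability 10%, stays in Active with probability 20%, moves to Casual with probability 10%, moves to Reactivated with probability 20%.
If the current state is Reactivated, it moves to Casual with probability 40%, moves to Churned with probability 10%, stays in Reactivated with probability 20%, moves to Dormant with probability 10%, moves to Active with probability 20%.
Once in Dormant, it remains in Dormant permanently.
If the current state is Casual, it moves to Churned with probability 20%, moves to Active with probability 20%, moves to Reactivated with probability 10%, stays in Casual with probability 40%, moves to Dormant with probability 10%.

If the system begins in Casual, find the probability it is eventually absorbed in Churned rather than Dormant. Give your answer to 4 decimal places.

Let h(s) be the probability of absorption at Churned starting from transient state s. Then h(Churned) = 1 and h(Dormant) = 0. By first-step analysis:
h(Active) = 0.1·1 + 0.2·h(Active) + 0.2·h(Reactivated) + 0.4·0 + 0.1·h(Casual)
h(Reactivated) = 0.1·1 + 0.2·h(Active) + 0.2·h(Reactivated) + 0.1·0 + 0.4·h(Casual)
h(Casual) = 0.2·1 + 0.2·h(Active) + 0.1·h(Reactivated) + 0.1·0 + 0.4·h(Casual)
Solving: h(Active) = 0.3027, h(Reactivated) = 0.4558, h(Casual) = 0.5102.
Starting from Casual, the probability is 0.5102.

0.5102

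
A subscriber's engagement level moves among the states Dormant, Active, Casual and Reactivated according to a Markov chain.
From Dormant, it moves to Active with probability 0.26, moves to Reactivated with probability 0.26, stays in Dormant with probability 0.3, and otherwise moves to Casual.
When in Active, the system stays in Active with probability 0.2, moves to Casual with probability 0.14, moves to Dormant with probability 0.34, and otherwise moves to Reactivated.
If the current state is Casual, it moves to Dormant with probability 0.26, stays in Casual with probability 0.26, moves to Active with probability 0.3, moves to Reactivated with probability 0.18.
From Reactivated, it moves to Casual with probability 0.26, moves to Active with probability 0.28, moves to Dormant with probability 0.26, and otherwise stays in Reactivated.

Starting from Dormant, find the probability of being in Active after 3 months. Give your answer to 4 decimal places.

0.2577

Propagate the distribution vector 3 months from Dormant.
After 0 months: (1.0000, 0.0000, 0.0000, 0.0000)
After 1 month: (0.3000, 0.2600, 0.1800, 0.2600)
After 2 months: (0.2928, 0.2568, 0.2048, 0.2456)
After 3 months: (0.2923, 0.2577, 0.2058, 0.2443)
P(in Active after 3 months) = 0.2577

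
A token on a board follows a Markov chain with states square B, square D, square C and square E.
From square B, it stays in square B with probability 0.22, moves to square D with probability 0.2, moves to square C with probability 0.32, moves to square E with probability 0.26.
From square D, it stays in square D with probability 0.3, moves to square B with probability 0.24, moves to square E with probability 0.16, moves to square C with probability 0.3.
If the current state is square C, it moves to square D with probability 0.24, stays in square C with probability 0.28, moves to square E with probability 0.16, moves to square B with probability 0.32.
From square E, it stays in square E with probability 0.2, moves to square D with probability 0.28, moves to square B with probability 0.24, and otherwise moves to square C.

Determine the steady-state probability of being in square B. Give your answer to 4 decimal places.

Let the stationary distribution be π with π = πP and π_1 + π_2 + π_3 + π_4 = 1.
π_1 = 0.22·π_1 + 0.24·π_2 + 0.32·π_3 + 0.24·π_4
π_2 = 0.2·π_1 + 0.3·π_2 + 0.24·π_3 + 0.28·π_4
π_3 = 0.32·π_1 + 0.3·π_2 + 0.28·π_3 + 0.28·π_4
Solving with the normalization constraint gives π = (0.2585, 0.2526, 0.2954, 0.1936).
So the stationary probability of square B is 0.2585.

0.2585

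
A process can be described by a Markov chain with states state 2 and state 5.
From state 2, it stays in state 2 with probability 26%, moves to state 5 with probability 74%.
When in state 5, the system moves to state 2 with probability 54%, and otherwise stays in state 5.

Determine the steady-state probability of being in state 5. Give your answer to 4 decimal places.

Let the stationary distribution be π with π = πP and π_1 + π_2 = 1.
π_1 = 0.26·π_1 + 0.54·π_2
Solving with the normalization constraint gives π = (0.4219, 0.5781).
So the stationary probability of state 5 is 0.5781.

0.5781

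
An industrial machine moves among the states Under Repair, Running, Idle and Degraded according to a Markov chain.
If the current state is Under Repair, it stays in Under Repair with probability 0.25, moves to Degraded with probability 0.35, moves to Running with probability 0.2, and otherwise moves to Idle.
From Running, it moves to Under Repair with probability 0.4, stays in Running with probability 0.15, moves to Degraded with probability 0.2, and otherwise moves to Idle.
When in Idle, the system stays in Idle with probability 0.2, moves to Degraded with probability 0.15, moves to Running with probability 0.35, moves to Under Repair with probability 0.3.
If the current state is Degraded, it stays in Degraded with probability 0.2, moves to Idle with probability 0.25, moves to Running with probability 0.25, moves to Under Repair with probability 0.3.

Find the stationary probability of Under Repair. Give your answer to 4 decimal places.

0.3080

Let the stationary distribution be π with π = πP and π_1 + π_2 + π_3 + π_4 = 1.
π_1 = 0.25·π_1 + 0.4·π_2 + 0.3·π_3 + 0.3·π_4
π_2 = 0.2·π_1 + 0.15·π_2 + 0.35·π_3 + 0.25·π_4
π_3 = 0.2·π_1 + 0.25·π_2 + 0.2·π_3 + 0.25·π_4
Solving with the normalization constraint gives π = (0.3080, 0.2336, 0.2234, 0.2350).
So the stationary probability of Under Repair is 0.3080.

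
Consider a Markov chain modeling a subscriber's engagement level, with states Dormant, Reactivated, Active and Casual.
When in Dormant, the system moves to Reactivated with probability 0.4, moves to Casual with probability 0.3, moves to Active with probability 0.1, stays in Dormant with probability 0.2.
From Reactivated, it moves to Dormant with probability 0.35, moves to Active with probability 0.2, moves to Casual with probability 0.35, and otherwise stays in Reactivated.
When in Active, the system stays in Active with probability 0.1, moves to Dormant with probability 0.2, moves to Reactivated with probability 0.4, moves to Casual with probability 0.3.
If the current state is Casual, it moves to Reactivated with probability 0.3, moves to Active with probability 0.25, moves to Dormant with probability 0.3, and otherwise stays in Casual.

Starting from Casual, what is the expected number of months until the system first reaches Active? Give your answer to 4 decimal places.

Let t(s) be the expected number of months to first reach Active from state s, with t(Active) = 0. Conditioning on the first month:
t(Dormant) = 1 + 0.2·t(Dormant) + 0.4·t(Reactivated) + 0.3·t(Casual)
t(Reactivated) = 1 + 0.35·t(Dormant) + 0.1·t(Reactivated) + 0.35·t(Casual)
t(Casual) = 1 + 0.3·t(Dormant) + 0.3·t(Reactivated) + 0.15·t(Casual)
Solving: t(Dormant) = 5.8939, t(Reactivated) = 5.4126, t(Casual) = 5.1670.
Expected months from Casual to Active: 5.1670.

5.1670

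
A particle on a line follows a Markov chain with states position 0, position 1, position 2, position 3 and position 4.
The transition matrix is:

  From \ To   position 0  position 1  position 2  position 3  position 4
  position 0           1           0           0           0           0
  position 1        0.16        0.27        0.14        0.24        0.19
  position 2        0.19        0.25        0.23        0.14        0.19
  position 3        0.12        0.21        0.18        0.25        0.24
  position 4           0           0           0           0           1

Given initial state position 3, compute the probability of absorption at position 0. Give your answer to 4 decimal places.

0.3926

Let h(s) be the probability of absorption at position 0 starting from transient state s. Then h(position 0) = 1 and h(position 4) = 0. By first-step analysis:
h(position 1) = 0.16·1 + 0.27·h(position 1) + 0.14·h(position 2) + 0.24·h(position 3) + 0.19·0
h(position 2) = 0.19·1 + 0.25·h(position 1) + 0.23·h(position 2) + 0.14·h(position 3) + 0.19·0
h(position 3) = 0.12·1 + 0.21·h(position 1) + 0.18·h(position 2) + 0.25·h(position 3) + 0.24·0
Solving: h(position 1) = 0.4364, h(position 2) = 0.4598, h(position 3) = 0.3926.
Starting from position 3, the probability is 0.3926.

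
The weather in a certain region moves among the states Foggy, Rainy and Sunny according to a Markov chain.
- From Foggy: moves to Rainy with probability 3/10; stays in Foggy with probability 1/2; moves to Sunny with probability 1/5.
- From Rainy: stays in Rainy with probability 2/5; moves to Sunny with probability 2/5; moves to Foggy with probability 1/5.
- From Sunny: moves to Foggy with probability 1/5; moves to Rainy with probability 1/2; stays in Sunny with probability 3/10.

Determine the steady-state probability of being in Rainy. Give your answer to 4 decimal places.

Let the stationary distribution be π with π = πP and π_1 + π_2 + π_3 = 1.
π_1 = 0.5·π_1 + 0.2·π_2 + 0.2·π_3
π_2 = 0.3·π_1 + 0.4·π_2 + 0.5·π_3
Solving with the normalization constraint gives π = (0.2857, 0.4026, 0.3117).
So the stationary probability of Rainy is 0.4026.

0.4026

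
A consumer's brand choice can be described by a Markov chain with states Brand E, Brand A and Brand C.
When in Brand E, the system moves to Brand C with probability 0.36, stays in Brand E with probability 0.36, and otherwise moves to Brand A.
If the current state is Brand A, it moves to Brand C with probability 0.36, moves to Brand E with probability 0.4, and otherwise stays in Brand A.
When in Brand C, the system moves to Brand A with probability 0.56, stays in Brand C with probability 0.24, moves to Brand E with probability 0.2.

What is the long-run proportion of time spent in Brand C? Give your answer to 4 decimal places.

Let the stationary distribution be π with π = πP and π_1 + π_2 + π_3 = 1.
π_1 = 0.36·π_1 + 0.4·π_2 + 0.2·π_3
π_2 = 0.28·π_1 + 0.24·π_2 + 0.56·π_3
Solving with the normalization constraint gives π = (0.3228, 0.3558, 0.3214).
So the stationary probability of Brand C is 0.3214.

0.3214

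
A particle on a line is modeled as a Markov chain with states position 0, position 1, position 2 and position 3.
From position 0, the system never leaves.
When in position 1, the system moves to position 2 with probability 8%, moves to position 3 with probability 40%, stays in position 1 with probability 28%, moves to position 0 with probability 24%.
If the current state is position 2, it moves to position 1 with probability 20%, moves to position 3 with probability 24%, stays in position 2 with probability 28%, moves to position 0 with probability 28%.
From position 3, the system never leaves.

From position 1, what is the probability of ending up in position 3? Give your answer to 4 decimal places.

Let h(s) be the probability of absorption at position 3 starting from transient state s. Then h(position 3) = 1 and h(position 0) = 0. By first-step analysis:
h(position 1) = 0.24·0 + 0.28·h(position 1) + 0.08·h(position 2) + 0.4·1
h(position 2) = 0.28·0 + 0.2·h(position 1) + 0.28·h(position 2) + 0.24·1
Solving: h(position 1) = 0.6115, h(position 2) = 0.5032.
Starting from position 1, the probability is 0.6115.

0.6115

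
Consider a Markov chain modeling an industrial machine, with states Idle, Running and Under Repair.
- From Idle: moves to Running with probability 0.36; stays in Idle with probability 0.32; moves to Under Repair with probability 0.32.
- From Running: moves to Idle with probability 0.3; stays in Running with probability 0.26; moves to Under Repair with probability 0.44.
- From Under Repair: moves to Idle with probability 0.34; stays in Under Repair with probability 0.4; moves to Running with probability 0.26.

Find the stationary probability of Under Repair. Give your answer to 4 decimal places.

0.3859

Let the stationary distribution be π with π = πP and π_1 + π_2 + π_3 = 1.
π_1 = 0.32·π_1 + 0.3·π_2 + 0.34·π_3
π_2 = 0.36·π_1 + 0.26·π_2 + 0.26·π_3
Solving with the normalization constraint gives π = (0.3219, 0.2922, 0.3859).
So the stationary probability of Under Repair is 0.3859.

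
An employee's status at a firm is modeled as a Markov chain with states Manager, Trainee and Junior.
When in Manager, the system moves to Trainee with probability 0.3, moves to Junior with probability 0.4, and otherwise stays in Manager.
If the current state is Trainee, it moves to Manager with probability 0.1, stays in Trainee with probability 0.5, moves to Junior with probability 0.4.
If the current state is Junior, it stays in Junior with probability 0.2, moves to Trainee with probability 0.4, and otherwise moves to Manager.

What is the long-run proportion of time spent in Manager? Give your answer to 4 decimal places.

Let the stationary distribution be π with π = πP and π_1 + π_2 + π_3 = 1.
π_1 = 0.3·π_1 + 0.1·π_2 + 0.4·π_3
π_2 = 0.3·π_1 + 0.5·π_2 + 0.4·π_3
Solving with the normalization constraint gives π = (0.2500, 0.4167, 0.3333).
So the stationary probability of Manager is 0.2500.

0.2500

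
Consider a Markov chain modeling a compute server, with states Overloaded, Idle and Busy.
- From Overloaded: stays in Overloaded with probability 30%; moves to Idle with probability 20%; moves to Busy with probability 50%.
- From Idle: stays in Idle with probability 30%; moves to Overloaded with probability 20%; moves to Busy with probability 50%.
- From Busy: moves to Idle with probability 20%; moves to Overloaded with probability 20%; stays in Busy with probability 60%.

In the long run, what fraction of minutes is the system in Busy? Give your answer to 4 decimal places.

Let the stationary distribution be π with π = πP and π_1 + π_2 + π_3 = 1.
π_1 = 0.3·π_1 + 0.2·π_2 + 0.2·π_3
π_2 = 0.2·π_1 + 0.3·π_2 + 0.2·π_3
Solving with the normalization constraint gives π = (0.2222, 0.2222, 0.5556).
So the stationary probability of Busy is 0.5556.

0.5556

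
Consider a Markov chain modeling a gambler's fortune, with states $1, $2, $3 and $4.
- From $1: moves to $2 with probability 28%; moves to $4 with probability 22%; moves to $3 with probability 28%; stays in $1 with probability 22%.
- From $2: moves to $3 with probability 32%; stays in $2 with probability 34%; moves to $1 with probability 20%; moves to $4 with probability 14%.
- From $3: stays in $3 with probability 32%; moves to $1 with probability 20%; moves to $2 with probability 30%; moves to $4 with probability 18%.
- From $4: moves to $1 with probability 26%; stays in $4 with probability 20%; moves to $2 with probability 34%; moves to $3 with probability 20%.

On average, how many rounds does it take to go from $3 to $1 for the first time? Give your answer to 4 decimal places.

Let t(s) be the expected number of rounds to first reach $1 from state s, with t($1) = 0. Conditioning on the first round:
t($2) = 1 + 0.34·t($2) + 0.32·t($3) + 0.14·t($4)
t($3) = 1 + 0.3·t($2) + 0.32·t($3) + 0.18·t($4)
t($4) = 1 + 0.34·t($2) + 0.2·t($3) + 0.2·t($4)
Solving: t($2) = 4.7686, t($3) = 4.7565, t($4) = 4.4658.
Expected rounds from $3 to $1: 4.7565.

4.7565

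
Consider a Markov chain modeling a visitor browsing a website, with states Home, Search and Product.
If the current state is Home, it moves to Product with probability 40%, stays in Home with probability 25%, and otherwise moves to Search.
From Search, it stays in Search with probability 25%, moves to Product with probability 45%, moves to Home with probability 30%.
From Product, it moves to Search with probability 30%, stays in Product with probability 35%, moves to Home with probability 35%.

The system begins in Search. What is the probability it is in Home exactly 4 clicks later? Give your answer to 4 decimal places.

Propagate the distribution vector 4 clicks from Search.
After 0 clicks: (0.0000, 1.0000, 0.0000)
After 1 click: (0.3000, 0.2500, 0.4500)
After 2 clicks: (0.3075, 0.3025, 0.3900)
After 3 clicks: (0.3041, 0.3003, 0.3956)
After 4 clicks: (0.3046, 0.3002, 0.3952)
P(in Home after 4 clicks) = 0.3046

0.3046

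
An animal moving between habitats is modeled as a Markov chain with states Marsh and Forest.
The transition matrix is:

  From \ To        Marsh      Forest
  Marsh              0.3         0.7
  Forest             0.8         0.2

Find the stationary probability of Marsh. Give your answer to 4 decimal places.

0.5333

Let the stationary distribution be π with π = πP and π_1 + π_2 = 1.
π_1 = 0.3·π_1 + 0.8·π_2
Solving with the normalization constraint gives π = (0.5333, 0.4667).
So the stationary probability of Marsh is 0.5333.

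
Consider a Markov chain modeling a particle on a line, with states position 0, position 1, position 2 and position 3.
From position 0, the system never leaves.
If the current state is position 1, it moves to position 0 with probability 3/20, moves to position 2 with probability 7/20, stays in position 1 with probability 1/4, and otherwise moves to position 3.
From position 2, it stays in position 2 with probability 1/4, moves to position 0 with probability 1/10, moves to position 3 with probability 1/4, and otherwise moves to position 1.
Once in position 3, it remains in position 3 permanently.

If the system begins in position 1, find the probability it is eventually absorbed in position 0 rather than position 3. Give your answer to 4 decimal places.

Let h(s) be the probability of absorption at position 0 starting from transient state s. Then h(position 0) = 1 and h(position 3) = 0. By first-step analysis:
h(position 1) = 0.15·1 + 0.25·h(position 1) + 0.35·h(position 2) + 0.25·0
h(position 2) = 0.1·1 + 0.4·h(position 1) + 0.25·h(position 2) + 0.25·0
Solving: h(position 1) = 0.3491, h(position 2) = 0.3195.
Starting from position 1, the probability is 0.3491.

0.3491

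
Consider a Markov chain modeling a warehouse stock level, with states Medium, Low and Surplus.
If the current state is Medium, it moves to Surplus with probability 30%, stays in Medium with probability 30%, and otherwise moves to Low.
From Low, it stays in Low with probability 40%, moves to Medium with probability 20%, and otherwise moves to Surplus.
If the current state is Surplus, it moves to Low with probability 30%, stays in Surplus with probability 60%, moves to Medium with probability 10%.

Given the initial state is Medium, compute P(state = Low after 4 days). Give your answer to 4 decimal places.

0.3534

Propagate the distribution vector 4 days from Medium.
After 0 days: (1.0000, 0.0000, 0.0000)
After 1 day: (0.3000, 0.4000, 0.3000)
After 2 days: (0.2000, 0.3700, 0.4300)
After 3 days: (0.1770, 0.3570, 0.4660)
After 4 days: (0.1711, 0.3534, 0.4755)
P(in Low after 4 days) = 0.3534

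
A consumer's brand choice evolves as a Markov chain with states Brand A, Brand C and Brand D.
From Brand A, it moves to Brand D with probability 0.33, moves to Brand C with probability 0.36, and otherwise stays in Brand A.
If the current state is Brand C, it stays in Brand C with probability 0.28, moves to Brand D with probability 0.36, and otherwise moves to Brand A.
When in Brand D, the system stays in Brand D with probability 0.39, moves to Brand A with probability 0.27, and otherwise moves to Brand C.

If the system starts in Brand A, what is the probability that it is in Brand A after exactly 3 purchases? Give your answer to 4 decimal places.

Propagate the distribution vector 3 purchases from Brand A.
After 0 purchases: (1.0000, 0.0000, 0.0000)
After 1 purchase: (0.3100, 0.3600, 0.3300)
After 2 purchases: (0.3148, 0.3246, 0.3606)
After 3 purchases: (0.3118, 0.3268, 0.3614)
P(in Brand A after 3 purchases) = 0.3118

0.3118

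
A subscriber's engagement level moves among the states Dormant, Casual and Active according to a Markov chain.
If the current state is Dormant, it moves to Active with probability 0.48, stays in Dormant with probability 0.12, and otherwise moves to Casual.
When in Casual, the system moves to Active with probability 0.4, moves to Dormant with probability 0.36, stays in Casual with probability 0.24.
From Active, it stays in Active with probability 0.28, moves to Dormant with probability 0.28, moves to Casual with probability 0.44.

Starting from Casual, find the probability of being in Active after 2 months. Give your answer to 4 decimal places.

0.3808

Sum over the intermediate state after 1 month:
P = P(Casual→Dormant)·P(Dormant→Active) + P(Casual→Casual)·P(Casual→Active) + P(Casual→Active)·P(Active→Active)
  = 0.36×0.48 + 0.24×0.4 + 0.4×0.28
  = 0.1728 + 0.0960 + 0.1120 = 0.3808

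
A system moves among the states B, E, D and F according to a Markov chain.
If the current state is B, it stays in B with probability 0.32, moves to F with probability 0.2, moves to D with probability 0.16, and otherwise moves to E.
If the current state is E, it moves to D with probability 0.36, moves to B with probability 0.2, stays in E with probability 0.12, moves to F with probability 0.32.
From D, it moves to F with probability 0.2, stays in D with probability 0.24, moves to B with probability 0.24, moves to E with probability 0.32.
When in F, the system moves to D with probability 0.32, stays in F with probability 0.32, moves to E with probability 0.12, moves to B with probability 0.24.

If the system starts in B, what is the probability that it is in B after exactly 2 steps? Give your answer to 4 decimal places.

Propagate the distribution vector 2 steps from B.
After 0 steps: (1.0000, 0.0000, 0.0000, 0.0000)
After 1 step: (0.3200, 0.3200, 0.1600, 0.2000)
After 2 steps: (0.2528, 0.2160, 0.2688, 0.2624)
P(in B after 2 steps) = 0.2528

0.2528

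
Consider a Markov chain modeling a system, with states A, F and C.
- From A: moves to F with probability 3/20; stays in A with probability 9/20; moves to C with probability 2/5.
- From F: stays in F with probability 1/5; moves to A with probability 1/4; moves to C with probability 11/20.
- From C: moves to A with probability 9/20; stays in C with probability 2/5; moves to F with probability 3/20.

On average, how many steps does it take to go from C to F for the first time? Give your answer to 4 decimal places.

6.6667

Let t(s) be the expected number of steps to first reach F from state s, with t(F) = 0. Conditioning on the first step:
t(A) = 1 + 0.45·t(A) + 0.4·t(C)
t(C) = 1 + 0.45·t(A) + 0.4·t(C)
Solving: t(A) = 6.6667, t(C) = 6.6667.
Expected steps from C to F: 6.6667.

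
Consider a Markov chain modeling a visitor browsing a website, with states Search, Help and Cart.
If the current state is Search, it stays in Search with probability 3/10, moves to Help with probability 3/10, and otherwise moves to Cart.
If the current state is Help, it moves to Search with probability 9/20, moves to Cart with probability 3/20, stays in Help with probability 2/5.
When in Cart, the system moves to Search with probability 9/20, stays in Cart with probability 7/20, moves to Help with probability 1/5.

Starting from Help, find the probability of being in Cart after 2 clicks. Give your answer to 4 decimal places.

Sum over the intermediate state after 1 click:
P = P(Help→Search)·P(Search→Cart) + P(Help→Help)·P(Help→Cart) + P(Help→Cart)·P(Cart→Cart)
  = 0.45×0.4 + 0.4×0.15 + 0.15×0.35
  = 0.1800 + 0.0600 + 0.0525 = 0.2925

0.2925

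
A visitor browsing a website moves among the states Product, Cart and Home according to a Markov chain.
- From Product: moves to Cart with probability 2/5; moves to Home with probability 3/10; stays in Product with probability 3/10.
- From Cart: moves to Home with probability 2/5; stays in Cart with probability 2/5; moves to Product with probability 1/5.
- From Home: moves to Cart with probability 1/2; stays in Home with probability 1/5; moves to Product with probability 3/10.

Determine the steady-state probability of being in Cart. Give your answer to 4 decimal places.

Let the stationary distribution be π with π = πP and π_1 + π_2 + π_3 = 1.
π_1 = 0.3·π_1 + 0.2·π_2 + 0.3·π_3
π_2 = 0.4·π_1 + 0.4·π_2 + 0.5·π_3
Solving with the normalization constraint gives π = (0.2569, 0.4312, 0.3119).
So the stationary probability of Cart is 0.4312.

0.4312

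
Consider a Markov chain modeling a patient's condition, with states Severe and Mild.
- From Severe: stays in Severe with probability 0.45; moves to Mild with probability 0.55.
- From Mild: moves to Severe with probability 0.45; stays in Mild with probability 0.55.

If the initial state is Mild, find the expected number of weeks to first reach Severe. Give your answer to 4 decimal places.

Let t(s) be the expected number of weeks to first reach Severe from state s, with t(Severe) = 0. Conditioning on the first week:
t(Mild) = 1 + 0.55·t(Mild)
Solving: t(Mild) = 2.2222.
Expected weeks from Mild to Severe: 2.2222.

2.2222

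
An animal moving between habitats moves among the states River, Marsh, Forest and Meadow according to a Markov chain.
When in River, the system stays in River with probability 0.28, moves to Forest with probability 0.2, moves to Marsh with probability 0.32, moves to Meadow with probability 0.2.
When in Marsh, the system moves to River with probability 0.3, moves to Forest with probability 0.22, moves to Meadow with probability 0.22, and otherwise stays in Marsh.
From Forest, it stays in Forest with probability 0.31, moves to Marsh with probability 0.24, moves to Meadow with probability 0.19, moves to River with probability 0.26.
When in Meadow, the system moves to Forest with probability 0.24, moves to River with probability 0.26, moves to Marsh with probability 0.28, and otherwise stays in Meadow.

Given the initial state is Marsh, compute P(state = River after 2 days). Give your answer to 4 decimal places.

Propagate the distribution vector 2 days from Marsh.
After 0 days: (0.0000, 1.0000, 0.0000, 0.0000)
After 1 day: (0.3000, 0.2600, 0.2200, 0.2200)
After 2 days: (0.2764, 0.2780, 0.2382, 0.2074)
P(in River after 2 days) = 0.2764

0.2764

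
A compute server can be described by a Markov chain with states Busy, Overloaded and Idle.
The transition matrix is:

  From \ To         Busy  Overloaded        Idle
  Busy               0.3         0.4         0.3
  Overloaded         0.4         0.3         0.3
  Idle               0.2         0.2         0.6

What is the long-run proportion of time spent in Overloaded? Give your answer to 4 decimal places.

Let the stationary distribution be π with π = πP and π_1 + π_2 + π_3 = 1.
π_1 = 0.3·π_1 + 0.4·π_2 + 0.2·π_3
π_2 = 0.4·π_1 + 0.3·π_2 + 0.2·π_3
Solving with the normalization constraint gives π = (0.2857, 0.2857, 0.4286).
So the stationary probability of Overloaded is 0.2857.

0.2857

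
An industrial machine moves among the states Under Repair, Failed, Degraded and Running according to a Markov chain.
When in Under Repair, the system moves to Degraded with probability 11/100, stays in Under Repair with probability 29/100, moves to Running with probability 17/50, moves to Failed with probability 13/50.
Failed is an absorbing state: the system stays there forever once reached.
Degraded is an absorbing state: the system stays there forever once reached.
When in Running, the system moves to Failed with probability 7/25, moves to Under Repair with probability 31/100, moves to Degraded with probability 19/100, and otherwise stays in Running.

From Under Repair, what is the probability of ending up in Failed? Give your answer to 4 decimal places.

Let h(s) be the probability of absorption at Failed starting from transient state s. Then h(Failed) = 1 and h(Degraded) = 0. By first-step analysis:
h(Under Repair) = 0.29·h(Under Repair) + 0.26·1 + 0.11·0 + 0.34·h(Running)
h(Running) = 0.31·h(Under Repair) + 0.28·1 + 0.19·0 + 0.22·h(Running)
Solving: h(Under Repair) = 0.6646, h(Running) = 0.6231.
Starting from Under Repair, the probability is 0.6646.

0.6646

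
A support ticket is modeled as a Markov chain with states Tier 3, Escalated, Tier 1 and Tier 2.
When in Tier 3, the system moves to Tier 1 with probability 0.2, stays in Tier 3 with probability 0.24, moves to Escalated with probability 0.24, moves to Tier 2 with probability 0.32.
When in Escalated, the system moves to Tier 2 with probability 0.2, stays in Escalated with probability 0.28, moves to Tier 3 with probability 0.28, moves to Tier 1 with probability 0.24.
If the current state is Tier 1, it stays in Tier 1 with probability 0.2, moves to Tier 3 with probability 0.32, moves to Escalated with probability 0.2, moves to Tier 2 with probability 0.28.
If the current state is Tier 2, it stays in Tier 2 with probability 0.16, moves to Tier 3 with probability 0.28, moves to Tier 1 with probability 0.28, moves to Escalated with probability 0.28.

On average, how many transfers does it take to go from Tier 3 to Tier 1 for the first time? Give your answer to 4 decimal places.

4.3416

Let t(s) be the expected number of transfers to first reach Tier 1 from state s, with t(Tier 1) = 0. Conditioning on the first transfer:
t(Tier 3) = 1 + 0.24·t(Tier 3) + 0.24·t(Escalated) + 0.32·t(Tier 2)
t(Escalated) = 1 + 0.28·t(Tier 3) + 0.28·t(Escalated) + 0.2·t(Tier 2)
t(Tier 2) = 1 + 0.28·t(Tier 3) + 0.28·t(Escalated) + 0.16·t(Tier 2)
Solving: t(Tier 3) = 4.3416, t(Escalated) = 4.1988, t(Tier 2) = 4.0373.
Expected transfers from Tier 3 to Tier 1: 4.3416.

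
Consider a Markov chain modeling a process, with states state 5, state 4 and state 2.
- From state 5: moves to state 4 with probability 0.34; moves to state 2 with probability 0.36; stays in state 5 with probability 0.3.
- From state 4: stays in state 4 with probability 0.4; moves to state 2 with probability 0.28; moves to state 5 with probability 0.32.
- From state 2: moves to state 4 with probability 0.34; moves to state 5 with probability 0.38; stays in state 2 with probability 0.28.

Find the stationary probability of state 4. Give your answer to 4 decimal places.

Let the stationary distribution be π with π = πP and π_1 + π_2 + π_3 = 1.
π_1 = 0.3·π_1 + 0.32·π_2 + 0.38·π_3
π_2 = 0.34·π_1 + 0.4·π_2 + 0.34·π_3
Solving with the normalization constraint gives π = (0.3318, 0.3617, 0.3065).
So the stationary probability of state 4 is 0.3617.

0.3617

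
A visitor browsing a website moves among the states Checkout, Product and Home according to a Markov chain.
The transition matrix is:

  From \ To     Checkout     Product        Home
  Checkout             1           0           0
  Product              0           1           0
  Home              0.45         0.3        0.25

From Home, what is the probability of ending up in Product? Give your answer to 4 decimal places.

Let h(s) be the probability of absorption at Product starting from transient state s. Then h(Product) = 1 and h(Checkout) = 0. By first-step analysis:
h(Home) = 0.45·0 + 0.3·1 + 0.25·h(Home)
Solving: h(Home) = 0.4000.
Starting from Home, the probability is 0.4000.

0.4000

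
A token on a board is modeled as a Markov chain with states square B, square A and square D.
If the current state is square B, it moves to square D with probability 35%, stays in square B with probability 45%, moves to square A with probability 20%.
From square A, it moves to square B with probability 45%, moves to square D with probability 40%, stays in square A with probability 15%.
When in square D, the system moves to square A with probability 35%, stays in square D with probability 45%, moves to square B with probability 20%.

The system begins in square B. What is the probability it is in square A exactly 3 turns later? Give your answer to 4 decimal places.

Propagate the distribution vector 3 turns from square B.
After 0 turns: (1.0000, 0.0000, 0.0000)
After 1 turn: (0.4500, 0.2000, 0.3500)
After 2 turns: (0.3625, 0.2425, 0.3950)
After 3 turns: (0.3513, 0.2471, 0.4016)
P(in square A after 3 turns) = 0.2471

0.2471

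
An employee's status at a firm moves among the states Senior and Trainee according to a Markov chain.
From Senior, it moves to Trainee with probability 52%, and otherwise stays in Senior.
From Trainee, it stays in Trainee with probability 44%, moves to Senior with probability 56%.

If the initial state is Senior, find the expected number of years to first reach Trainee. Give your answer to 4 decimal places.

1.9231

Let t(s) be the expected number of years to first reach Trainee from state s, with t(Trainee) = 0. Conditioning on the first year:
t(Senior) = 1 + 0.48·t(Senior)
Solving: t(Senior) = 1.9231.
Expected years from Senior to Trainee: 1.9231.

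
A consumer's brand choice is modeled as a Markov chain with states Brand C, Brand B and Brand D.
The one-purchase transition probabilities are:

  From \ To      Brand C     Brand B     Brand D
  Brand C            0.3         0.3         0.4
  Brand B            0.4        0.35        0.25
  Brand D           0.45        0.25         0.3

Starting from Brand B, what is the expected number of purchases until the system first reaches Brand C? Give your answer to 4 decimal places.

2.4204

Let t(s) be the expected number of purchases to first reach Brand C from state s, with t(Brand C) = 0. Conditioning on the first purchase:
t(Brand B) = 1 + 0.35·t(Brand B) + 0.25·t(Brand D)
t(Brand D) = 1 + 0.25·t(Brand B) + 0.3·t(Brand D)
Solving: t(Brand B) = 2.4204, t(Brand D) = 2.2930.
Expected purchases from Brand B to Brand C: 2.4204.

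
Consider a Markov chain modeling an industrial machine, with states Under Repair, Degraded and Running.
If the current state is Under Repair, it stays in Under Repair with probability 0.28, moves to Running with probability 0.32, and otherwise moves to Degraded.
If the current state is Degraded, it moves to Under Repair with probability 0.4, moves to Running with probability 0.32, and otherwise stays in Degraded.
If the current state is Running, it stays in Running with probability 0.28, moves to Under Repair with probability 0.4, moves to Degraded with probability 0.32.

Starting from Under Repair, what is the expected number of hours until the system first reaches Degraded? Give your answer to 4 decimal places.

2.6639

Let t(s) be the expected number of hours to first reach Degraded from state s, with t(Degraded) = 0. Conditioning on the first hour:
t(Under Repair) = 1 + 0.28·t(Under Repair) + 0.32·t(Running)
t(Running) = 1 + 0.4·t(Under Repair) + 0.28·t(Running)
Solving: t(Under Repair) = 2.6639, t(Running) = 2.8689.
Expected hours from Under Repair to Degraded: 2.6639.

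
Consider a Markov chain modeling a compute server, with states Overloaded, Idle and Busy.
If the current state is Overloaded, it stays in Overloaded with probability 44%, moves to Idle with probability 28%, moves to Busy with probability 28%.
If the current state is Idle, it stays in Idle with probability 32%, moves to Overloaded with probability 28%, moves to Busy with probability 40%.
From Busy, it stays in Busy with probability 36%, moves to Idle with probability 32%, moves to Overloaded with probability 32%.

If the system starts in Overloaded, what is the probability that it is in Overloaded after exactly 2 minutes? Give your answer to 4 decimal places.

Sum over the intermediate state after 1 minute:
P = P(Overloaded→Overloaded)·P(Overloaded→Overloaded) + P(Overloaded→Idle)·P(Idle→Overloaded) + P(Overloaded→Busy)·P(Busy→Overloaded)
  = 0.44×0.44 + 0.28×0.28 + 0.28×0.32
  = 0.1936 + 0.0784 + 0.0896 = 0.3616

0.3616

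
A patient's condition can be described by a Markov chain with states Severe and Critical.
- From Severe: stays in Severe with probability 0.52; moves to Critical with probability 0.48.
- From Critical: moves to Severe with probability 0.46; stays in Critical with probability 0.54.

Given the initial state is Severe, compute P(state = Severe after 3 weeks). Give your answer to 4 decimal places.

Propagate the distribution vector 3 weeks from Severe.
After 0 weeks: (1.0000, 0.0000)
After 1 week: (0.5200, 0.4800)
After 2 weeks: (0.4912, 0.5088)
After 3 weeks: (0.4895, 0.5105)
P(in Severe after 3 weeks) = 0.4895

0.4895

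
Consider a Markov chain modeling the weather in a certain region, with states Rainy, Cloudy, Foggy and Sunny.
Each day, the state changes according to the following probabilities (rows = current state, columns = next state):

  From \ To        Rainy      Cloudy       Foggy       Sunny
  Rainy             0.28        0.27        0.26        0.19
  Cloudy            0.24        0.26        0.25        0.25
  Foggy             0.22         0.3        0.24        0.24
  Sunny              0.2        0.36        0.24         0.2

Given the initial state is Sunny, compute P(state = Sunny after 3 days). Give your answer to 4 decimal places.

0.2221

Propagate the distribution vector 3 days from Sunny.
After 0 days: (0.0000, 0.0000, 0.0000, 1.0000)
After 1 day: (0.2000, 0.3600, 0.2400, 0.2000)
After 2 days: (0.2352, 0.2916, 0.2476, 0.2256)
After 3 days: (0.2354, 0.2948, 0.2476, 0.2221)
P(in Sunny after 3 days) = 0.2221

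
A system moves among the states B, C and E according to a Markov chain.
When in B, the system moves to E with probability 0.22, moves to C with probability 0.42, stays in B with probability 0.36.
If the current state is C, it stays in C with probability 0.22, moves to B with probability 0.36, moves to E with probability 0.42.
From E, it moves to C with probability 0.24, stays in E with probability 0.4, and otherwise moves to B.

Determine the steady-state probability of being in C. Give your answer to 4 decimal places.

Let the stationary distribution be π with π = πP and π_1 + π_2 + π_3 = 1.
π_1 = 0.36·π_1 + 0.36·π_2 + 0.36·π_3
π_2 = 0.42·π_1 + 0.22·π_2 + 0.24·π_3
Solving with the normalization constraint gives π = (0.3600, 0.2988, 0.3412).
So the stationary probability of C is 0.2988.

0.2988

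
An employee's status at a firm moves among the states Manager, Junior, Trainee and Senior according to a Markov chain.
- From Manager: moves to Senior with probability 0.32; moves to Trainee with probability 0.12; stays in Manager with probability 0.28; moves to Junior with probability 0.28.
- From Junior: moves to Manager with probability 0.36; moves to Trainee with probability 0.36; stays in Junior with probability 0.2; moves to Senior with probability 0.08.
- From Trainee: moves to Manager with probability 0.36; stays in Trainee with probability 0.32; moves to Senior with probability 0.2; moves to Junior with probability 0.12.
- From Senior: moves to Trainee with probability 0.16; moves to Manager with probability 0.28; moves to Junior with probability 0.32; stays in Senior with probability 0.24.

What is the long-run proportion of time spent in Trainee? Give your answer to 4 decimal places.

Let the stationary distribution be π with π = πP and π_1 + π_2 + π_3 + π_4 = 1.
π_1 = 0.28·π_1 + 0.36·π_2 + 0.36·π_3 + 0.28·π_4
π_2 = 0.28·π_1 + 0.2·π_2 + 0.12·π_3 + 0.32·π_4
π_3 = 0.12·π_1 + 0.36·π_2 + 0.32·π_3 + 0.16·π_4
Solving with the normalization constraint gives π = (0.3171, 0.2332, 0.2309, 0.2188).
So the stationary probability of Trainee is 0.2309.

0.2309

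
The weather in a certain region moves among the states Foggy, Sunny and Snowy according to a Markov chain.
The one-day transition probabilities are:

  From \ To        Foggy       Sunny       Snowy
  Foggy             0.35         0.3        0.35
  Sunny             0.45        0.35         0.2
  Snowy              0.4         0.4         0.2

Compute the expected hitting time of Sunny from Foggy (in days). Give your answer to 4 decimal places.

3.0263

Let t(s) be the expected number of days to first reach Sunny from state s, with t(Sunny) = 0. Conditioning on the first day:
t(Foggy) = 1 + 0.35·t(Foggy) + 0.35·t(Snowy)
t(Snowy) = 1 + 0.4·t(Foggy) + 0.2·t(Snowy)
Solving: t(Foggy) = 3.0263, t(Snowy) = 2.7632.
Expected days from Foggy to Sunny: 3.0263.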